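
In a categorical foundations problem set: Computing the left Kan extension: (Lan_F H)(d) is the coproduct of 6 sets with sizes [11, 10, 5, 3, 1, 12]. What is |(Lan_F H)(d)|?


Pointwise, the left Kan extension (Lan_F H)(d) is the colimit, indexed
by the comma category (F downarrow d), of H composed with the
projection (F downarrow d) -> C. Here that colimit is given
as a coproduct (disjoint union) of sets, so its cardinality is the
sum of the sizes of the summands.
Coproduct of sets with sizes: 11 + 10 + 5 + 3 + 1 + 12
= 42

42


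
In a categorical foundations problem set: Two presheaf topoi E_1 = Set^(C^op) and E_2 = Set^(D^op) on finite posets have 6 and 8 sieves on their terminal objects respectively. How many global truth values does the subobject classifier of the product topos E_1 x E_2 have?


In a product of presheaf topoi E_1 x E_2, the subobject classifier
is Omega = Omega_1 x Omega_2 (componentwise), so
|Omega(top)| = |Omega_1(top_1)| * |Omega_2(top_2)|.
= 6 * 8 = 48.

48


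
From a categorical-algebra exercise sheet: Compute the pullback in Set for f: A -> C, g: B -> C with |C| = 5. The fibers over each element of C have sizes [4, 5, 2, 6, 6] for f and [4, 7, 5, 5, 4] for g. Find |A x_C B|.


The pullback A x_C B consists of pairs (a, b) with f(a) = g(b).
For each element c in C, the fiber product has |f^-1(c)| * |g^-1(c)| elements.
Summing over C: 4 * 4 + 5 * 7 + 2 * 5 + 6 * 5 + 6 * 4
= 16 + 35 + 10 + 30 + 24 = 115

115


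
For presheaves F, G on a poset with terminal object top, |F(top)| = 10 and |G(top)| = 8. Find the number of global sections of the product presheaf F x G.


Global sections of a presheaf on a poset with terminal top satisfy
Gamma(H) ~ H(top). Presheaves admit pointwise products, so
(F x G)(top) = F(top) x G(top) (Cartesian product).
|Gamma(F x G)| = |F(top)| * |G(top)| = 10 * 8 = 80.

80


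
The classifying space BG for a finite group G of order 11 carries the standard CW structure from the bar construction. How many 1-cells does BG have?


In the bar-construction CW model of BG, the n-cells are indexed by
n-tuples [g_1|...|g_n] of non-identity elements of G (degenerate
simplices with some g_i = e do not contribute cells), so there are
(|G| - 1)^n n-cells.
For dim = 1 with |G| = 11:
cells = (11 - 1)^1 = 10^1 = 10

10


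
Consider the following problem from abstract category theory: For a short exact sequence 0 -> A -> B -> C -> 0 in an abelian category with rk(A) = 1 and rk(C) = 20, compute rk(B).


For a short exact sequence 0 -> A -> B -> C -> 0,
rank is additive: rank(B) = rank(A) + rank(C).
rank(B) = 1 + 20 = 21

21


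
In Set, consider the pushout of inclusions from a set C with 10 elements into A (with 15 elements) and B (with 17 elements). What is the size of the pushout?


The pushout A +_C B identifies the images of C in A and B.
|A +_C B| = |A| + |B| - |C| (for injections).
= 15 + 17 - 10 = 22

22


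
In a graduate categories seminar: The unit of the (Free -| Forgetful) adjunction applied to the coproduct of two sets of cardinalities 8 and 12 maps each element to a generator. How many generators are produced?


The unit eta_X: X -> U(F(X)) of the Free-Forgetful adjunction
maps each element of X to a generator of F(X). For X = S + T (disjoint
union in Set), |S + T| = |S| + |T|.
Total mappings = 8 + 12 = 20.

20


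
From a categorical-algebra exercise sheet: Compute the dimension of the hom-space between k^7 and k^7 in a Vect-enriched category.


In Vect-enriched categories, Hom(k^n, k^m) is the space of m x n matrices.
dim(Hom(k^7, k^7)) = 7 * 7 = 49

49


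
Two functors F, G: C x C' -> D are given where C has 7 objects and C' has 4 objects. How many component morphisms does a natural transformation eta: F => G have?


A natural transformation eta: F => G assigns one component morphism per
object of the domain category.
The domain is the product category C x C', so
|Ob(C x C')| = |Ob(C)| * |Ob(C')| = 7 * 4 = 28.
Therefore eta has 28 component morphisms.

28


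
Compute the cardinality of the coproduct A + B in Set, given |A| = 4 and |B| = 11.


In Set, the coproduct A + B is the disjoint union.
|A + B| = |A| + |B| = 4 + 11 = 15

15


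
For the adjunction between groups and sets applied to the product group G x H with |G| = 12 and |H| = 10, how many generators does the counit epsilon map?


The counit epsilon_K: F(U(K)) -> K of the Free-Forgetful adjunction
maps |K| generators of F(U(K)) into K. For K = G x H (the product group),
|G x H| = |G| * |H|.
Total generators mapped = 12 * 10 = 120.

120


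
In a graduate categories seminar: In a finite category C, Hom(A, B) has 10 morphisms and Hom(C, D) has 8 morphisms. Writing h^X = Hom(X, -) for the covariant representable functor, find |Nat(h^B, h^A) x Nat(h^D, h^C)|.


By the Yoneda lemma, Nat(h^B, h^A) is isomorphic to Hom(A, B),
so |Nat(h^B, h^A)| = |Hom(A, B)| and |Nat(h^D, h^C)| = |Hom(C, D)|.
|Hom(A, B)| = 10, |Hom(C, D)| = 8.
|Nat(h^B, h^A) x Nat(h^D, h^C)| = 10 * 8 = 80

80


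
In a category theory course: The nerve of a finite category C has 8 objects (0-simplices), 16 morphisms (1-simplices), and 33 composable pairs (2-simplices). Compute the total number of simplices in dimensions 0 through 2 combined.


The 2-skeleton of the nerve N(C) consists of simplices in dimensions 0, 1, 2:
  |N(C)_0| = 8 (objects)
  |N(C)_1| = 16 (morphisms)
  |N(C)_2| = 33 (composable pairs)
Total = 8 + 16 + 33 = 57

57


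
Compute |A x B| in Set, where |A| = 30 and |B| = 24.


In Set, the product A x B is the Cartesian product.
By the universal property, |A x B| = |A| * |B|.
|A x B| = 30 * 24 = 720

720


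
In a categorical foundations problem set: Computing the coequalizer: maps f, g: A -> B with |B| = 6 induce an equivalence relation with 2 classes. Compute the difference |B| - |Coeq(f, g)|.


The coequalizer Coeq(f, g) = B / ~ has one element per equivalence class.
|B| = 6, |Coeq(f, g)| = 2.
|B| - |Coeq(f, g)| = 6 - 2 = 4.

4


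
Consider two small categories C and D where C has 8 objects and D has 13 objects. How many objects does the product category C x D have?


The product category C x D has objects that are pairs (c, d).
Number of pairs = |Ob(C)| * |Ob(D)| = 8 * 13 = 104

104


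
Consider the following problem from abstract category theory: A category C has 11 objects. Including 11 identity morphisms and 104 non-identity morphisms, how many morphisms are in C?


Each object has an identity morphism, giving 11 identities.
Adding the 104 non-identity morphisms:
Total = 11 + 104 = 115

115


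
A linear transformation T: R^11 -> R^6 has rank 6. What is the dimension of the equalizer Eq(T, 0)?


The equalizer of f and the zero map is ker(f).
By the rank-nullity theorem: dim(ker(f)) = dim(domain) - rank(f).
dim(ker(f)) = 11 - 6 = 5

5


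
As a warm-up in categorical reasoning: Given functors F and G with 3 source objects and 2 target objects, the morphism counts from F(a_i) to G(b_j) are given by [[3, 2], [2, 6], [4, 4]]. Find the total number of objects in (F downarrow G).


Objects of (F downarrow G) are triples (a, b, h: F(a)->G(b)).
The count equals the sum of all entries in the hom-matrix.
sum(row 0) = 5
sum(row 1) = 8
sum(row 2) = 8
Grand total = 21

21


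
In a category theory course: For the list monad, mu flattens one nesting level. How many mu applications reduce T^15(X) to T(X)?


Each application of mu: T^2 -> T removes one layer of nesting.
Starting at depth 15 (i.e., T^15(X)), we need to reach T(X).
Number of mu applications = 15 - 1 = 14

14


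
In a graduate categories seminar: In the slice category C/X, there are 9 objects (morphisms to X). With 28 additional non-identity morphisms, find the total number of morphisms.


In the slice category C/X, objects are morphisms to X.
Identity morphisms: 9 (one per object of C/X).
Non-identity morphisms: 28.
Total = 9 + 28 = 37

37


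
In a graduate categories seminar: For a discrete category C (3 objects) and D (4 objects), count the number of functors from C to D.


A functor from a discrete category C to D is determined by
where each object maps. Each of the 3 objects of C can map
to any of the 4 objects of D independently.
Number of functors = 4^3 = 64

64


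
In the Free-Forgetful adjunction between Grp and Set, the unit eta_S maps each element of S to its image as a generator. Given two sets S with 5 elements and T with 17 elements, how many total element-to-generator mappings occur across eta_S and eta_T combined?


The unit eta_X: X -> U(F(X)) of the Free-Forgetful adjunction
maps each element of X to a generator of F(X). For X = S + T (disjoint
union in Set), |S + T| = |S| + |T|.
Total mappings = 5 + 17 = 22.

22


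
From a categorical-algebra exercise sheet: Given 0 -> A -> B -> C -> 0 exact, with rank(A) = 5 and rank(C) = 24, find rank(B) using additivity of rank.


For a short exact sequence 0 -> A -> B -> C -> 0,
rank is additive: rank(B) = rank(A) + rank(C).
rank(B) = 5 + 24 = 29

29


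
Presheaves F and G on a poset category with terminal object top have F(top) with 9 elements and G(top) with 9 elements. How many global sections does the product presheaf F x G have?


Global sections of a presheaf on a poset with terminal top satisfy
Gamma(H) ~ H(top). Presheaves admit pointwise products, so
(F x G)(top) = F(top) x G(top) (Cartesian product).
|Gamma(F x G)| = |F(top)| * |G(top)| = 9 * 9 = 81.

81


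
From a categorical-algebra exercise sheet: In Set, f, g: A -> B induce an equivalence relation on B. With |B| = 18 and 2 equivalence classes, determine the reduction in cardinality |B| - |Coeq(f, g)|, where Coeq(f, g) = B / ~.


The coequalizer Coeq(f, g) = B / ~ has one element per equivalence class.
|B| = 18, |Coeq(f, g)| = 2.
|B| - |Coeq(f, g)| = 18 - 2 = 16.

16


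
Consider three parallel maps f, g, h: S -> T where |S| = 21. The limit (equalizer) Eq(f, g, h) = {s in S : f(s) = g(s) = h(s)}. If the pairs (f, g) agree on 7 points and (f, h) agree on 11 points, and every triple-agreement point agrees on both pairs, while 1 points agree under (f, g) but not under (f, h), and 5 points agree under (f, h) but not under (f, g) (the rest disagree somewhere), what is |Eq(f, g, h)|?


Eq(f, g, h) is the triple-agreement set: points in S where all three
maps take the same value. Using inclusion-exclusion on the pairwise data:
Pair (f, g) agrees on 7 points; pair (f, h) on 11 points.
Points agreeing under (f, g) but not (f, h) = 1; under (f, h) but not (f, g) = 5.
Triple-agreement = agreement-in-(f, g) minus points that agree under (f, g) but not (f, h):
|Eq(f, g, h)| = 7 - 1 = 6
(cross-check via (f, h): 11 - 5 = 6.)

6


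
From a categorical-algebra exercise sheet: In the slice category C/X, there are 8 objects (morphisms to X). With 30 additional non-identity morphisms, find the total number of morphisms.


In the slice category C/X, objects are morphisms to X.
Identity morphisms: 8 (one per object of C/X).
Non-identity morphisms: 30.
Total = 8 + 30 = 38

38


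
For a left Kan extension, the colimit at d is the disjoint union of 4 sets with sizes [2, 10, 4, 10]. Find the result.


Pointwise, the left Kan extension (Lan_F H)(d) is the colimit, indexed
by the comma category (F downarrow d), of H composed with the
projection (F downarrow d) -> C. Here that colimit is given
as a coproduct (disjoint union) of sets, so its cardinality is the
sum of the sizes of the summands.
Coproduct of sets with sizes: 2 + 10 + 4 + 10
= 26

26


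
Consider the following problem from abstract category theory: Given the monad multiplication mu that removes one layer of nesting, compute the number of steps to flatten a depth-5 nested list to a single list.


Each application of mu: T^2 -> T removes one layer of nesting.
Starting at depth 5 (i.e., T^5(X)), we need to reach T(X).
Number of mu applications = 5 - 1 = 4

4


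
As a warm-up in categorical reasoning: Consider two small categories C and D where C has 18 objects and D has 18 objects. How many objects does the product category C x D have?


The product category C x D has objects that are pairs (c, d).
Number of pairs = |Ob(C)| * |Ob(D)| = 18 * 18 = 324

324


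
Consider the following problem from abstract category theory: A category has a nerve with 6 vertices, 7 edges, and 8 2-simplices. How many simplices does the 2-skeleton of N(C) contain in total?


The 2-skeleton of the nerve N(C) consists of simplices in dimensions 0, 1, 2:
  |N(C)_0| = 6 (objects)
  |N(C)_1| = 7 (morphisms)
  |N(C)_2| = 8 (composable pairs)
Total = 6 + 7 + 8 = 21

21


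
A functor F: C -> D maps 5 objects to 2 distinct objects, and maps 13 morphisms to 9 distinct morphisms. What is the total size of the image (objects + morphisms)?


The image of F consists of distinct objects and distinct morphisms.
|Im(F)| on objects = 2
|Im(F)| on morphisms = 9
Total image cardinality = 2 + 9 = 11

11


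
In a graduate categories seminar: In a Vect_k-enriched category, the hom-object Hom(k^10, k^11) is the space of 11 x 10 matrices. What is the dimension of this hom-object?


In Vect-enriched categories, Hom(k^n, k^m) is the space of m x n matrices.
dim(Hom(k^10, k^11)) = 11 * 10 = 110

110


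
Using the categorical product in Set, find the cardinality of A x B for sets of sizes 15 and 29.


In Set, the product A x B is the Cartesian product.
By the universal property, |A x B| = |A| * |B|.
|A x B| = 15 * 29 = 435

435


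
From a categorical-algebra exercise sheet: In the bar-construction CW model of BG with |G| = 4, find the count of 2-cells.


In the bar-construction CW model of BG, the n-cells are indexed by
n-tuples [g_1|...|g_n] of non-identity elements of G (degenerate
simplices with some g_i = e do not contribute cells), so there are
(|G| - 1)^n n-cells.
For dim = 2 with |G| = 4:
cells = (4 - 1)^2 = 3^2 = 9

9


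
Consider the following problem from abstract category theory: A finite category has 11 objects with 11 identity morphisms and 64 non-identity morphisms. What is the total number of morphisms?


Each object has an identity morphism, giving 11 identities.
Adding the 64 non-identity morphisms:
Total = 11 + 64 = 75

75


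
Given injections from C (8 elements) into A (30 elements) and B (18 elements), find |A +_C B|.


The pushout A +_C B identifies the images of C in A and B.
|A +_C B| = |A| + |B| - |C| (for injections).
= 30 + 18 - 8 = 40

40


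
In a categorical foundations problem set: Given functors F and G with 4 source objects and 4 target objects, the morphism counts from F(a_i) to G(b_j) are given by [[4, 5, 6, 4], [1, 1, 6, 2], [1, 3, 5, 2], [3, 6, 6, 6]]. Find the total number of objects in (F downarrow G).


Objects of (F downarrow G) are triples (a, b, h: F(a)->G(b)).
The count equals the sum of all entries in the hom-matrix.
sum(row 0) = 19
sum(row 1) = 10
sum(row 2) = 11
sum(row 3) = 21
Grand total = 61

61


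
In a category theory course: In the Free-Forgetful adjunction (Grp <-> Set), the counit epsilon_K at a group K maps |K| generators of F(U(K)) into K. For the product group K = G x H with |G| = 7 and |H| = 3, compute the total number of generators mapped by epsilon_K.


The counit epsilon_K: F(U(K)) -> K of the Free-Forgetful adjunction
maps |K| generators of F(U(K)) into K. For K = G x H (the product group),
|G x H| = |G| * |H|.
Total generators mapped = 7 * 3 = 21.

21


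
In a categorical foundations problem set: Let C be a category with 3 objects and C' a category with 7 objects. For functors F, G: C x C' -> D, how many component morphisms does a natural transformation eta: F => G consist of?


A natural transformation eta: F => G assigns one component morphism per
object of the domain category.
The domain is the product category C x C', so
|Ob(C x C')| = |Ob(C)| * |Ob(C')| = 3 * 7 = 21.
Therefore eta has 21 component morphisms.

21


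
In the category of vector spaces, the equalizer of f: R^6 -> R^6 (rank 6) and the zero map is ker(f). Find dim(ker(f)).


The equalizer of f and the zero map is ker(f).
By the rank-nullity theorem: dim(ker(f)) = dim(domain) - rank(f).
dim(ker(f)) = 6 - 6 = 0

0


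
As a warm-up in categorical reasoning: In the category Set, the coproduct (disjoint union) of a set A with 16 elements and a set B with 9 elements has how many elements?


In Set, the coproduct A + B is the disjoint union.
|A + B| = |A| + |B| = 16 + 9 = 25

25


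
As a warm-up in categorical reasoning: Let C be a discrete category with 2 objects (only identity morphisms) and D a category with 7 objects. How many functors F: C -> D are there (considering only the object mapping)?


A functor from a discrete category C to D is determined by
where each object maps. Each of the 2 objects of C can map
to any of the 7 objects of D independently.
Number of functors = 7^2 = 49

49


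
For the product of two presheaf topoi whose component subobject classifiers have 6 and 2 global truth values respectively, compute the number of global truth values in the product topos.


In a product of presheaf topoi E_1 x E_2, the subobject classifier
is Omega = Omega_1 x Omega_2 (componentwise), so
|Omega(top)| = |Omega_1(top_1)| * |Omega_2(top_2)|.
= 6 * 2 = 12.

12


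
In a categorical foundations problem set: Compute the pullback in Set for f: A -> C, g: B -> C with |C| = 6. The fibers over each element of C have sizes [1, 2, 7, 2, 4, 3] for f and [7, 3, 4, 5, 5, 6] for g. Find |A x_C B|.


The pullback A x_C B consists of pairs (a, b) with f(a) = g(b).
For each element c in C, the fiber product has |f^-1(c)| * |g^-1(c)| elements.
Summing over C: 1 * 7 + 2 * 3 + 7 * 4 + 2 * 5 + 4 * 5 + 3 * 6
= 7 + 6 + 28 + 10 + 20 + 18 = 89

89


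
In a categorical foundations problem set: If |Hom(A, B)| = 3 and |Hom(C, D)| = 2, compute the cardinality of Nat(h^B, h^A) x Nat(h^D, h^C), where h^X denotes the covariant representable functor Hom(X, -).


By the Yoneda lemma, Nat(h^B, h^A) is isomorphic to Hom(A, B),
so |Nat(h^B, h^A)| = |Hom(A, B)| and |Nat(h^D, h^C)| = |Hom(C, D)|.
|Hom(A, B)| = 3, |Hom(C, D)| = 2.
|Nat(h^B, h^A) x Nat(h^D, h^C)| = 3 * 2 = 6

6


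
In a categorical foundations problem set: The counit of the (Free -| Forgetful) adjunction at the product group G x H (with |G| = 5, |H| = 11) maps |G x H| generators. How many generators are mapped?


The counit epsilon_K: F(U(K)) -> K of the Free-Forgetful adjunction
maps |K| generators of F(U(K)) into K. For K = G x H (the product group),
|G x H| = |G| * |H|.
Total generators mapped = 5 * 11 = 55.

55


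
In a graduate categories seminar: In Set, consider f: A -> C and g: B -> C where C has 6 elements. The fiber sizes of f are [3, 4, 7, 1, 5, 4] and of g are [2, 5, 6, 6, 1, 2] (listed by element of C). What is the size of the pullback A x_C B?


The pullback A x_C B consists of pairs (a, b) with f(a) = g(b).
For each element c in C, the fiber product has |f^-1(c)| * |g^-1(c)| elements.
Summing over C: 3 * 2 + 4 * 5 + 7 * 6 + 1 * 6 + 5 * 1 + 4 * 2
= 6 + 20 + 42 + 6 + 5 + 8 = 87

87


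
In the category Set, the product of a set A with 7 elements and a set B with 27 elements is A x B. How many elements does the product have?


In Set, the product A x B is the Cartesian product.
By the universal property, |A x B| = |A| * |B|.
|A x B| = 7 * 27 = 189

189


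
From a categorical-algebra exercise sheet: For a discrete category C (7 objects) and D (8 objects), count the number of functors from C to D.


A functor from a discrete category C to D is determined by
where each object maps. Each of the 7 objects of C can map
to any of the 8 objects of D independently.
Number of functors = 8^7 = 2097152

2097152


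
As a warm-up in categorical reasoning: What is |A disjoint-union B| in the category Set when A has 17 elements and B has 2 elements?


In Set, the coproduct A + B is the disjoint union.
|A + B| = |A| + |B| = 17 + 2 = 19

19


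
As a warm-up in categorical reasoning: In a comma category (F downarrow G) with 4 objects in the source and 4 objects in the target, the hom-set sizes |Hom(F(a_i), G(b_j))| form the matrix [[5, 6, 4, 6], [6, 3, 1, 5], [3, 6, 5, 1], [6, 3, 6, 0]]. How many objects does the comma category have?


Objects of (F downarrow G) are triples (a, b, h: F(a)->G(b)).
The count equals the sum of all entries in the hom-matrix.
sum(row 0) = 21
sum(row 1) = 15
sum(row 2) = 15
sum(row 3) = 15
Grand total = 66

66


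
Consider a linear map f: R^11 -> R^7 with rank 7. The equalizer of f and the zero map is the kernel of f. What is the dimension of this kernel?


The equalizer of f and the zero map is ker(f).
By the rank-nullity theorem: dim(ker(f)) = dim(domain) - rank(f).
dim(ker(f)) = 11 - 7 = 4

4


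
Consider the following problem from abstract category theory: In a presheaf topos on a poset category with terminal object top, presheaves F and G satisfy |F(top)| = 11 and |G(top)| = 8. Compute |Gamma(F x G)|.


Global sections of a presheaf on a poset with terminal top satisfy
Gamma(H) ~ H(top). Presheaves admit pointwise products, so
(F x G)(top) = F(top) x G(top) (Cartesian product).
|Gamma(F x G)| = |F(top)| * |G(top)| = 11 * 8 = 88.

88


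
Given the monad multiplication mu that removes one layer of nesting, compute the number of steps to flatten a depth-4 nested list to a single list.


Each application of mu: T^2 -> T removes one layer of nesting.
Starting at depth 4 (i.e., T^4(X)), we need to reach T(X).
Number of mu applications = 4 - 1 = 3

3


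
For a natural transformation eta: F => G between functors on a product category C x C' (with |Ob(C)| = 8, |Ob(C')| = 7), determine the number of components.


A natural transformation eta: F => G assigns one component morphism per
object of the domain category.
The domain is the product category C x C', so
|Ob(C x C')| = |Ob(C)| * |Ob(C')| = 8 * 7 = 56.
Therefore eta has 56 component morphisms.

56


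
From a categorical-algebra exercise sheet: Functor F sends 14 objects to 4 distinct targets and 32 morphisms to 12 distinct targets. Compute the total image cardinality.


The image of F consists of distinct objects and distinct morphisms.
|Im(F)| on objects = 4
|Im(F)| on morphisms = 12
Total image cardinality = 4 + 12 = 16

16


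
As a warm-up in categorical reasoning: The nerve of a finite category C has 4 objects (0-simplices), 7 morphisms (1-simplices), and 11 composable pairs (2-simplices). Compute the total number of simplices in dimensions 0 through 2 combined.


The 2-skeleton of the nerve N(C) consists of simplices in dimensions 0, 1, 2:
  |N(C)_0| = 4 (objects)
  |N(C)_1| = 7 (morphisms)
  |N(C)_2| = 11 (composable pairs)
Total = 4 + 7 + 11 = 22

22


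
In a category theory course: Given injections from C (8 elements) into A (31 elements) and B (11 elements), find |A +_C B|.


The pushout A +_C B identifies the images of C in A and B.
|A +_C B| = |A| + |B| - |C| (for injections).
= 31 + 11 - 8 = 34

34


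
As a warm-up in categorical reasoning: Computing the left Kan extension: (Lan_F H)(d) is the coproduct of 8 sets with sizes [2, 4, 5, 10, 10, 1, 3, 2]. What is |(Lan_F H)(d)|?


Pointwise, the left Kan extension (Lan_F H)(d) is the colimit, indexed
by the comma category (F downarrow d), of H composed with the
projection (F downarrow d) -> C. Here that colimit is given
as a coproduct (disjoint union) of sets, so its cardinality is the
sum of the sizes of the summands.
Coproduct of sets with sizes: 2 + 4 + 5 + 10 + 10 + 1 + 3 + 2
= 37

37


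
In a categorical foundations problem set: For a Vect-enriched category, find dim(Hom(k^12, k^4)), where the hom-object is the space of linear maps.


In Vect-enriched categories, Hom(k^n, k^m) is the space of m x n matrices.
dim(Hom(k^12, k^4)) = 4 * 12 = 48

48


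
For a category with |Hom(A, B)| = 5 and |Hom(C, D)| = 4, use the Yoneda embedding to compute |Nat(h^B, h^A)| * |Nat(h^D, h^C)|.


By the Yoneda lemma, Nat(h^B, h^A) is isomorphic to Hom(A, B),
so |Nat(h^B, h^A)| = |Hom(A, B)| and |Nat(h^D, h^C)| = |Hom(C, D)|.
|Hom(A, B)| = 5, |Hom(C, D)| = 4.
|Nat(h^B, h^A) x Nat(h^D, h^C)| = 5 * 4 = 20

20


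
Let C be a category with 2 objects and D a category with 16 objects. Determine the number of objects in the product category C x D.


The product category C x D has objects that are pairs (c, d).
Number of pairs = |Ob(C)| * |Ob(D)| = 2 * 16 = 32

32


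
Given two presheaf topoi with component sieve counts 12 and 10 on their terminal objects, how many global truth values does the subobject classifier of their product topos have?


In a product of presheaf topoi E_1 x E_2, the subobject classifier
is Omega = Omega_1 x Omega_2 (componentwise), so
|Omega(top)| = |Omega_1(top_1)| * |Omega_2(top_2)|.
= 12 * 10 = 120.

120


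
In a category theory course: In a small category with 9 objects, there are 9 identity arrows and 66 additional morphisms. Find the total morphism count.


Each object has an identity morphism, giving 9 identities.
Adding the 66 non-identity morphisms:
Total = 9 + 66 = 75

75


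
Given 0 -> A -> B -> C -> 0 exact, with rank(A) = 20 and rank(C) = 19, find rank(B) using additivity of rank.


For a short exact sequence 0 -> A -> B -> C -> 0,
rank is additive: rank(B) = rank(A) + rank(C).
rank(B) = 20 + 19 = 39

39


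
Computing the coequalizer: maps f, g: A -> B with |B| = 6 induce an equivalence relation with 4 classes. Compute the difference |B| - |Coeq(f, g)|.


The coequalizer Coeq(f, g) = B / ~ has one element per equivalence class.
|B| = 6, |Coeq(f, g)| = 4.
|B| - |Coeq(f, g)| = 6 - 4 = 2.

2


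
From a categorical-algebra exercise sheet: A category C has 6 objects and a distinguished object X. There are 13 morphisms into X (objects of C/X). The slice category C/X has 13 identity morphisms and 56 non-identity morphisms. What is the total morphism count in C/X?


In the slice category C/X, objects are morphisms to X.
Identity morphisms: 13 (one per object of C/X).
Non-identity morphisms: 56.
Total = 13 + 56 = 69

69


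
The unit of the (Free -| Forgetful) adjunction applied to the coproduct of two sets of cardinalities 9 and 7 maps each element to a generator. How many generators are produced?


The unit eta_X: X -> U(F(X)) of the Free-Forgetful adjunction
maps each element of X to a generator of F(X). For X = S + T (disjoint
union in Set), |S + T| = |S| + |T|.
Total mappings = 9 + 7 = 16.

16


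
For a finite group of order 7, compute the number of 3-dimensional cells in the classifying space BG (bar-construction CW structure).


In the bar-construction CW model of BG, the n-cells are indexed by
n-tuples [g_1|...|g_n] of non-identity elements of G (degenerate
simplices with some g_i = e do not contribute cells), so there are
(|G| - 1)^n n-cells.
For dim = 3 with |G| = 7:
cells = (7 - 1)^3 = 6^3 = 216

216


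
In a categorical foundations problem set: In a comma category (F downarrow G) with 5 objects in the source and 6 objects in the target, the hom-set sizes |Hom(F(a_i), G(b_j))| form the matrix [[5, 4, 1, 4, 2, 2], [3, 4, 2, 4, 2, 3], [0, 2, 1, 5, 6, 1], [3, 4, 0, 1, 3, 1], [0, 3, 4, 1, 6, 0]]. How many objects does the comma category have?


Objects of (F downarrow G) are triples (a, b, h: F(a)->G(b)).
The count equals the sum of all entries in the hom-matrix.
sum(row 0) = 18
sum(row 1) = 18
sum(row 2) = 15
sum(row 3) = 12
sum(row 4) = 14
Grand total = 77

77


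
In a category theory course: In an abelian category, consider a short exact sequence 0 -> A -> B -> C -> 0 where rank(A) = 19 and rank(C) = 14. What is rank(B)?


For a short exact sequence 0 -> A -> B -> C -> 0,
rank is additive: rank(B) = rank(A) + rank(C).
rank(B) = 19 + 14 = 33

33


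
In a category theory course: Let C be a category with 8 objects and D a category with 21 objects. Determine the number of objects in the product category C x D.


The product category C x D has objects that are pairs (c, d).
Number of pairs = |Ob(C)| * |Ob(D)| = 8 * 21 = 168

168


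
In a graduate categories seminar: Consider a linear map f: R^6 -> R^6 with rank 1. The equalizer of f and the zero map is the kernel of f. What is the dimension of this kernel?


The equalizer of f and the zero map is ker(f).
By the rank-nullity theorem: dim(ker(f)) = dim(domain) - rank(f).
dim(ker(f)) = 6 - 1 = 5

5


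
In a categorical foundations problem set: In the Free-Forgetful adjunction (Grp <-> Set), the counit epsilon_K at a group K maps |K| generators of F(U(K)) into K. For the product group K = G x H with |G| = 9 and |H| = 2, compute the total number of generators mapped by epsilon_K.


The counit epsilon_K: F(U(K)) -> K of the Free-Forgetful adjunction
maps |K| generators of F(U(K)) into K. For K = G x H (the product group),
|G x H| = |G| * |H|.
Total generators mapped = 9 * 2 = 18.

18


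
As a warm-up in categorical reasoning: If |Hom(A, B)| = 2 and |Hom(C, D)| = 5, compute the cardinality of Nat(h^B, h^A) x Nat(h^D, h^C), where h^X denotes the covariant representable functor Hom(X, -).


By the Yoneda lemma, Nat(h^B, h^A) is isomorphic to Hom(A, B),
so |Nat(h^B, h^A)| = |Hom(A, B)| and |Nat(h^D, h^C)| = |Hom(C, D)|.
|Hom(A, B)| = 2, |Hom(C, D)| = 5.
|Nat(h^B, h^A) x Nat(h^D, h^C)| = 2 * 5 = 10

10


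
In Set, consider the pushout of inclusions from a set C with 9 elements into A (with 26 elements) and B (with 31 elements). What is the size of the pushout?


The pushout A +_C B identifies the images of C in A and B.
|A +_C B| = |A| + |B| - |C| (for injections).
= 26 + 31 - 9 = 48

48


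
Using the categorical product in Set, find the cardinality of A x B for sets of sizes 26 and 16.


In Set, the product A x B is the Cartesian product.
By the universal property, |A x B| = |A| * |B|.
|A x B| = 26 * 16 = 416

416


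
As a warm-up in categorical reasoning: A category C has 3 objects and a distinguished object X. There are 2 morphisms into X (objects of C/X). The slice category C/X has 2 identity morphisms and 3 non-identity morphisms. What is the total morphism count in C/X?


In the slice category C/X, objects are morphisms to X.
Identity morphisms: 2 (one per object of C/X).
Non-identity morphisms: 3.
Total = 2 + 3 = 5

5


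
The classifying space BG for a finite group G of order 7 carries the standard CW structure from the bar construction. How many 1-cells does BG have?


In the bar-construction CW model of BG, the n-cells are indexed by
n-tuples [g_1|...|g_n] of non-identity elements of G (degenerate
simplices with some g_i = e do not contribute cells), so there are
(|G| - 1)^n n-cells.
For dim = 1 with |G| = 7:
cells = (7 - 1)^1 = 6^1 = 6

6


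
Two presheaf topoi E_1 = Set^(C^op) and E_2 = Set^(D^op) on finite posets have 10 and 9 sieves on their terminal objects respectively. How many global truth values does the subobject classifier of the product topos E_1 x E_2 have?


In a product of presheaf topoi E_1 x E_2, the subobject classifier
is Omega = Omega_1 x Omega_2 (componentwise), so
|Omega(top)| = |Omega_1(top_1)| * |Omega_2(top_2)|.
= 10 * 9 = 90.

90


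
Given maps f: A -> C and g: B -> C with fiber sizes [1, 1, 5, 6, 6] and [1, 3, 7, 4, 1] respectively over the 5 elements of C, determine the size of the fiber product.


The pullback A x_C B consists of pairs (a, b) with f(a) = g(b).
For each element c in C, the fiber product has |f^-1(c)| * |g^-1(c)| elements.
Summing over C: 1 * 1 + 1 * 3 + 5 * 7 + 6 * 4 + 6 * 1
= 1 + 3 + 35 + 24 + 6 = 69

69


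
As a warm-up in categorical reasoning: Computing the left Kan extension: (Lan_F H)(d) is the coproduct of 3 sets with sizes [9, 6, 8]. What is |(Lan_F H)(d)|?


Pointwise, the left Kan extension (Lan_F H)(d) is the colimit, indexed
by the comma category (F downarrow d), of H composed with the
projection (F downarrow d) -> C. Here that colimit is given
as a coproduct (disjoint union) of sets, so its cardinality is the
sum of the sizes of the summands.
Coproduct of sets with sizes: 9 + 6 + 8
= 23

23


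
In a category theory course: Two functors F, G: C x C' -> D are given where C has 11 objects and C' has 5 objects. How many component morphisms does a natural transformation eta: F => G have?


A natural transformation eta: F => G assigns one component morphism per
object of the domain category.
The domain is the product category C x C', so
|Ob(C x C')| = |Ob(C)| * |Ob(C')| = 11 * 5 = 55.
Therefore eta has 55 component morphisms.

55


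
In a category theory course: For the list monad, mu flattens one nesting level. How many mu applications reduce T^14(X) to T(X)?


Each application of mu: T^2 -> T removes one layer of nesting.
Starting at depth 14 (i.e., T^14(X)), we need to reach T(X).
Number of mu applications = 14 - 1 = 13

13


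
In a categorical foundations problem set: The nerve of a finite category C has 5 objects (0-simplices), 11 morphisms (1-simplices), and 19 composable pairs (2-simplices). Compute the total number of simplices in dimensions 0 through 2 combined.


The 2-skeleton of the nerve N(C) consists of simplices in dimensions 0, 1, 2:
  |N(C)_0| = 5 (objects)
  |N(C)_1| = 11 (morphisms)
  |N(C)_2| = 19 (composable pairs)
Total = 5 + 11 + 19 = 35

35


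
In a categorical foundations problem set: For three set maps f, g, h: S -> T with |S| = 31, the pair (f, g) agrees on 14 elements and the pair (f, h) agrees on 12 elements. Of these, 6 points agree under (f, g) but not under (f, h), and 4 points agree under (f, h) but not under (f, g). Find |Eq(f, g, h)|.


Eq(f, g, h) is the triple-agreement set: points in S where all three
maps take the same value. Using inclusion-exclusion on the pairwise data:
Pair (f, g) agrees on 14 points; pair (f, h) on 12 points.
Points agreeing under (f, g) but not (f, h) = 6; under (f, h) but not (f, g) = 4.
Triple-agreement = agreement-in-(f, g) minus points that agree under (f, g) but not (f, h):
|Eq(f, g, h)| = 14 - 6 = 8
(cross-check via (f, h): 12 - 4 = 8.)

8


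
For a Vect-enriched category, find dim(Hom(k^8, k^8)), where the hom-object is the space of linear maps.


In Vect-enriched categories, Hom(k^n, k^m) is the space of m x n matrices.
dim(Hom(k^8, k^8)) = 8 * 8 = 64

64


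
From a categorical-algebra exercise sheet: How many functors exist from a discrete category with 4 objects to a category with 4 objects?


A functor from a discrete category C to D is determined by
where each object maps. Each of the 4 objects of C can map
to any of the 4 objects of D independently.
Number of functors = 4^4 = 256

256


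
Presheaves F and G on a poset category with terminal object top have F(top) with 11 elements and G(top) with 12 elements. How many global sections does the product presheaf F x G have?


Global sections of a presheaf on a poset with terminal top satisfy
Gamma(H) ~ H(top). Presheaves admit pointwise products, so
(F x G)(top) = F(top) x G(top) (Cartesian product).
|Gamma(F x G)| = |F(top)| * |G(top)| = 11 * 12 = 132.

132


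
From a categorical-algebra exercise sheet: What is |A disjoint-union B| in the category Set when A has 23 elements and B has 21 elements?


In Set, the coproduct A + B is the disjoint union.
|A + B| = |A| + |B| = 23 + 21 = 44

44


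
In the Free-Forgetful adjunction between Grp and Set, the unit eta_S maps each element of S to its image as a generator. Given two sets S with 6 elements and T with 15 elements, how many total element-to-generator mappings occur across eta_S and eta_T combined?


The unit eta_X: X -> U(F(X)) of the Free-Forgetful adjunction
maps each element of X to a generator of F(X). For X = S + T (disjoint
union in Set), |S + T| = |S| + |T|.
Total mappings = 6 + 15 = 21.

21


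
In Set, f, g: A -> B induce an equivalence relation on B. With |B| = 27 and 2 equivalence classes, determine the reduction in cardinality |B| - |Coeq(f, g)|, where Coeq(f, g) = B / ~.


The coequalizer Coeq(f, g) = B / ~ has one element per equivalence class.
|B| = 27, |Coeq(f, g)| = 2.
|B| - |Coeq(f, g)| = 27 - 2 = 25.

25


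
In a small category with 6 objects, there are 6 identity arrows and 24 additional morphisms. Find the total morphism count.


Each object has an identity morphism, giving 6 identities.
Adding the 24 non-identity morphisms:
Total = 6 + 24 = 30

30


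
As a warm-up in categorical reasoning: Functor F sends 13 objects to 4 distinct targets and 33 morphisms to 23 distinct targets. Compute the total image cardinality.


The image of F consists of distinct objects and distinct morphisms.
|Im(F)| on objects = 4
|Im(F)| on morphisms = 23
Total image cardinality = 4 + 23 = 27

27


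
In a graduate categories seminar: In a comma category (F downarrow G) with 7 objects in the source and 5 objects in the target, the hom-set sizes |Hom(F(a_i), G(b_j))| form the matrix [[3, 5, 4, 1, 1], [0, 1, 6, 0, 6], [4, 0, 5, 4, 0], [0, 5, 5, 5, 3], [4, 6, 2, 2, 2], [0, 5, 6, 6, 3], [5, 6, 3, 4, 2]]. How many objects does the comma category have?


Objects of (F downarrow G) are triples (a, b, h: F(a)->G(b)).
The count equals the sum of all entries in the hom-matrix.
sum(row 0) = 14
sum(row 1) = 13
sum(row 2) = 13
sum(row 3) = 18
sum(row 4) = 16
sum(row 5) = 20
sum(row 6) = 20
Grand total = 114

114


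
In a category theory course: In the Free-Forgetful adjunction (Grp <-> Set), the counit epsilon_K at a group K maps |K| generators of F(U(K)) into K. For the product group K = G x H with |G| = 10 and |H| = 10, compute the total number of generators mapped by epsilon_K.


The counit epsilon_K: F(U(K)) -> K of the Free-Forgetful adjunction
maps |K| generators of F(U(K)) into K. For K = G x H (the product group),
|G x H| = |G| * |H|.
Total generators mapped = 10 * 10 = 100.

100


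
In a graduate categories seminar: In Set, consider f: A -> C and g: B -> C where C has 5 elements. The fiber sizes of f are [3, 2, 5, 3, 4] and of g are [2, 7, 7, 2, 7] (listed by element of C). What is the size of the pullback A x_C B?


The pullback A x_C B consists of pairs (a, b) with f(a) = g(b).
For each element c in C, the fiber product has |f^-1(c)| * |g^-1(c)| elements.
Summing over C: 3 * 2 + 2 * 7 + 5 * 7 + 3 * 2 + 4 * 7
= 6 + 14 + 35 + 6 + 28 = 89

89


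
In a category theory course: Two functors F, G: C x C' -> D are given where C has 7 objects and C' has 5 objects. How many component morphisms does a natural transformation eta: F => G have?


A natural transformation eta: F => G assigns one component morphism per
object of the domain category.
The domain is the product category C x C', so
|Ob(C x C')| = |Ob(C)| * |Ob(C')| = 7 * 5 = 35.
Therefore eta has 35 component morphisms.

35


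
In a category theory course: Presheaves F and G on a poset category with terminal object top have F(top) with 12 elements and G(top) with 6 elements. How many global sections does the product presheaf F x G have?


Global sections of a presheaf on a poset with terminal top satisfy
Gamma(H) ~ H(top). Presheaves admit pointwise products, so
(F x G)(top) = F(top) x G(top) (Cartesian product).
|Gamma(F x G)| = |F(top)| * |G(top)| = 12 * 6 = 72.

72


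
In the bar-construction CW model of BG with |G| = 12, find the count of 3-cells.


In the bar-construction CW model of BG, the n-cells are indexed by
n-tuples [g_1|...|g_n] of non-identity elements of G (degenerate
simplices with some g_i = e do not contribute cells), so there are
(|G| - 1)^n n-cells.
For dim = 3 with |G| = 12:
cells = (12 - 1)^3 = 11^3 = 1331

1331


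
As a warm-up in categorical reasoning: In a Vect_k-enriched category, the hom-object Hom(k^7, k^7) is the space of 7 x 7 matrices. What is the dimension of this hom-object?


In Vect-enriched categories, Hom(k^n, k^m) is the space of m x n matrices.
dim(Hom(k^7, k^7)) = 7 * 7 = 49

49


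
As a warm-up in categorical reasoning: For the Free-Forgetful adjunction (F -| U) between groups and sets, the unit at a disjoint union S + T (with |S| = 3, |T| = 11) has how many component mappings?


The unit eta_X: X -> U(F(X)) of the Free-Forgetful adjunction
maps each element of X to a generator of F(X). For X = S + T (disjoint
union in Set), |S + T| = |S| + |T|.
Total mappings = 3 + 11 = 14.

14
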